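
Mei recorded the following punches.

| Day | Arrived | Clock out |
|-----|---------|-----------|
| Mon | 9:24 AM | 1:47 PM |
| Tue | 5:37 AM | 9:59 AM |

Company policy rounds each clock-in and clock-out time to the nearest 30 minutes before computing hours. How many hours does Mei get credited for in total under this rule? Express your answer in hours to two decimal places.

Mon: in 9:24 AM→9:30 AM, out 1:47 PM→2:00 PM; 4 h 30 min
Tue: in 5:37 AM→5:30 AM, out 9:59 AM→10:00 AM; 4 h 30 min
Total credited: 9 h 0 min.

9.00 hours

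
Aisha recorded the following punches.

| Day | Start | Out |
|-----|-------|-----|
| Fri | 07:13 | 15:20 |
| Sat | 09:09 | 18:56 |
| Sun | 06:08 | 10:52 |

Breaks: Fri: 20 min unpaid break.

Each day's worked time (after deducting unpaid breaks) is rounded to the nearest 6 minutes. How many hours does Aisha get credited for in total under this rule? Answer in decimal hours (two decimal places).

Fri: 07:13–15:20 = 8 h 7 min − 20 min = 7 h 47 min → rounds to 7 h 48 min
Sat: 09:09–18:56 = 9 h 47 min → rounds to 9 h 48 min
Sun: 06:08–10:52 = 4 h 44 min → rounds to 4 h 42 min
Total credited: 22 h 18 min.

22.30 hours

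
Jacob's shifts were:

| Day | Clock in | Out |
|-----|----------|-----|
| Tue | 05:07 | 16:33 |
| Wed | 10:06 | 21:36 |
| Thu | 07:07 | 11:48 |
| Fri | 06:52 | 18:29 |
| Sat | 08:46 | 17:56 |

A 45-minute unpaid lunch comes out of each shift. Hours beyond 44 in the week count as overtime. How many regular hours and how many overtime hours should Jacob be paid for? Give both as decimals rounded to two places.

Regular 44.00 hours, overtime 0.65 hours

Tue: 05:07–16:33 = 11 h 26 min; less 45 min break → 10 h 41 min
Wed: 10:06–21:36 = 11 h 30 min; less 45 min break → 10 h 45 min
Thu: 07:07–11:48 = 4 h 41 min; less 45 min break → 3 h 56 min
Fri: 06:52–18:29 = 11 h 37 min; less 45 min break → 10 h 52 min
Sat: 08:46–17:56 = 9 h 10 min; less 45 min break → 8 h 25 min
Total worked: 44 h 39 min = 44.65 h.
Threshold 44 h → overtime 0 h 39 min, regular 44 h 0 min.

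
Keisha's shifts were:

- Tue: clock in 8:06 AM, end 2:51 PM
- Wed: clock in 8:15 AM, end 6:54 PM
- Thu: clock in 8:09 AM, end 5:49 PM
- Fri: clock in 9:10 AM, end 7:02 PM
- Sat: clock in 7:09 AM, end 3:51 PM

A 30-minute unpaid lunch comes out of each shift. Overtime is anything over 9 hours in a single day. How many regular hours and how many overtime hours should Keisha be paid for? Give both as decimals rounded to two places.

Regular 41.45 hours, overtime 1.68 hours

Tue: 8:06 AM–2:51 PM = 6 h 45 min; less 30 min break → 6 h 15 min
Wed: 8:15 AM–6:54 PM = 10 h 39 min; less 30 min break → 10 h 9 min
Thu: 8:09 AM–5:49 PM = 9 h 40 min; less 30 min break → 9 h 10 min
Fri: 9:10 AM–7:02 PM = 9 h 52 min; less 30 min break → 9 h 22 min
Sat: 7:09 AM–3:51 PM = 8 h 42 min; less 30 min break → 8 h 12 min
Tue reg 6 h 15 min / OT 0 h 0 min; Wed reg 9 h 0 min / OT 1 h 9 min; Thu reg 9 h 0 min / OT 0 h 10 min; Fri reg 9 h 0 min / OT 0 h 22 min; Sat reg 8 h 12 min / OT 0 h 0 min.
Totals: regular 41 h 27 min, overtime 1 h 41 min.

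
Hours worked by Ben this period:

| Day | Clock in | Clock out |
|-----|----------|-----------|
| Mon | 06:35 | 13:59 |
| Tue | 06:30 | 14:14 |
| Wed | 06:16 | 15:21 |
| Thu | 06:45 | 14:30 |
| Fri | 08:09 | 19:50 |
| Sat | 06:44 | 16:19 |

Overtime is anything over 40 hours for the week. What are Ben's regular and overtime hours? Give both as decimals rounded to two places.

Mon: 06:35–13:59 = 7 h 24 min
Tue: 06:30–14:14 = 7 h 44 min
Wed: 06:16–15:21 = 9 h 5 min
Thu: 06:45–14:30 = 7 h 45 min
Fri: 08:09–19:50 = 11 h 41 min
Sat: 06:44–16:19 = 9 h 35 min
Total worked: 53 h 14 min = 53.23 h.
Threshold 40 h → overtime 13 h 14 min, regular 40 h 0 min.

Regular 40.00 hours, overtime 13.23 hours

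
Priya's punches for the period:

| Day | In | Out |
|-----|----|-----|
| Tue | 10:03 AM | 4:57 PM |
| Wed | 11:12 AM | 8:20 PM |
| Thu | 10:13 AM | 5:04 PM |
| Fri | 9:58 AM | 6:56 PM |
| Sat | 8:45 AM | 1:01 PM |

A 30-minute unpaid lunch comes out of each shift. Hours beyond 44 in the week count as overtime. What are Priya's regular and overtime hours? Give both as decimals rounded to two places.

Tue: 10:03 AM–4:57 PM = 6 h 54 min; less 30 min break → 6 h 24 min
Wed: 11:12 AM–8:20 PM = 9 h 8 min; less 30 min break → 8 h 38 min
Thu: 10:13 AM–5:04 PM = 6 h 51 min; less 30 min break → 6 h 21 min
Fri: 9:58 AM–6:56 PM = 8 h 58 min; less 30 min break → 8 h 28 min
Sat: 8:45 AM–1:01 PM = 4 h 16 min; less 30 min break → 3 h 46 min
Total worked: 33 h 37 min = 33.62 h.
Threshold 44 h → overtime 0 h 0 min, regular 33 h 37 min.

Regular 33.62 hours, overtime 0.00 hours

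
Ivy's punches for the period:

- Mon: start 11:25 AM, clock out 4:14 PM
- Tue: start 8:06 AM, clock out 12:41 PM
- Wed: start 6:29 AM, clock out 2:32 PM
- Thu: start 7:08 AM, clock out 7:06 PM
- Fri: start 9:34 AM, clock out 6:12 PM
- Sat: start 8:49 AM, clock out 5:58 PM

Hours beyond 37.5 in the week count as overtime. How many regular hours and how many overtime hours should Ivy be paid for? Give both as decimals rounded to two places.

Regular 37.50 hours, overtime 9.70 hours

Mon: 11:25 AM–4:14 PM = 4 h 49 min
Tue: 8:06 AM–12:41 PM = 4 h 35 min
Wed: 6:29 AM–2:32 PM = 8 h 3 min
Thu: 7:08 AM–7:06 PM = 11 h 58 min
Fri: 9:34 AM–6:12 PM = 8 h 38 min
Sat: 8:49 AM–5:58 PM = 9 h 9 min
Total worked: 47 h 12 min = 47.20 h.
Threshold 37.5 h → overtime 9 h 42 min, regular 37 h 30 min.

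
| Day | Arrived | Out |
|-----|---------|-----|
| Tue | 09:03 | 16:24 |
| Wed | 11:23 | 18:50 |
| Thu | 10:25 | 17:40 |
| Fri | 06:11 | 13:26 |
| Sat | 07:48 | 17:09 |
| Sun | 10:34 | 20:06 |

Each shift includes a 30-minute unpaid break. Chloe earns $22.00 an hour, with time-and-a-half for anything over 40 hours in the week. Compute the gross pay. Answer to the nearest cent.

$1051.05

Tue: 09:03–16:24 = 7 h 21 min; less 30 min break → 6 h 51 min
Wed: 11:23–18:50 = 7 h 27 min; less 30 min break → 6 h 57 min
Thu: 10:25–17:40 = 7 h 15 min; less 30 min break → 6 h 45 min
Fri: 06:11–13:26 = 7 h 15 min; less 30 min break → 6 h 45 min
Sat: 07:48–17:09 = 9 h 21 min; less 30 min break → 8 h 51 min
Sun: 10:34–20:06 = 9 h 32 min; less 30 min break → 9 h 2 min
Total worked: 45 h 11 min = 2711 min.
Regular 40 h 0 min = 2400 min at $22.00/h; overtime 5 h 11 min = 311 min at $33.00/h.
Pay = (2400 × $22.00 + 311 × $33.00) ÷ 60 = $1051.05.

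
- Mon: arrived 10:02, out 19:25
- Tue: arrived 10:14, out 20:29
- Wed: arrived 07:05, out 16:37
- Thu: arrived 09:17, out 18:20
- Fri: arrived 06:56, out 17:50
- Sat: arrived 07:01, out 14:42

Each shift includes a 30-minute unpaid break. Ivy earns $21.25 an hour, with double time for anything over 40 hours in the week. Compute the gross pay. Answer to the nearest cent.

$1436.50

Mon: 10:02–19:25 = 9 h 23 min; less 30 min break → 8 h 53 min
Tue: 10:14–20:29 = 10 h 15 min; less 30 min break → 9 h 45 min
Wed: 07:05–16:37 = 9 h 32 min; less 30 min break → 9 h 2 min
Thu: 09:17–18:20 = 9 h 3 min; less 30 min break → 8 h 33 min
Fri: 06:56–17:50 = 10 h 54 min; less 30 min break → 10 h 24 min
Sat: 07:01–14:42 = 7 h 41 min; less 30 min break → 7 h 11 min
Total worked: 53 h 48 min = 3228 min.
Regular 40 h 0 min = 2400 min at $21.25/h; overtime 13 h 48 min = 828 min at $42.50/h.
Pay = (2400 × $21.25 + 828 × $42.50) ÷ 60 = $1436.50.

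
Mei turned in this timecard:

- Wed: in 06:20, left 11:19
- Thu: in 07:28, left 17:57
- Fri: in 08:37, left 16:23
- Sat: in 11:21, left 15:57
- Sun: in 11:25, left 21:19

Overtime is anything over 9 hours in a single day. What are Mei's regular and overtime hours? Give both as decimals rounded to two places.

Wed: 06:20–11:19 = 4 h 59 min
Thu: 07:28–17:57 = 10 h 29 min
Fri: 08:37–16:23 = 7 h 46 min
Sat: 11:21–15:57 = 4 h 36 min
Sun: 11:25–21:19 = 9 h 54 min
Wed reg 4 h 59 min / OT 0 h 0 min; Thu reg 9 h 0 min / OT 1 h 29 min; Fri reg 7 h 46 min / OT 0 h 0 min; Sat reg 4 h 36 min / OT 0 h 0 min; Sun reg 9 h 0 min / OT 0 h 54 min.
Totals: regular 35 h 21 min, overtime 2 h 23 min.

Regular 35.35 hours, overtime 2.38 hours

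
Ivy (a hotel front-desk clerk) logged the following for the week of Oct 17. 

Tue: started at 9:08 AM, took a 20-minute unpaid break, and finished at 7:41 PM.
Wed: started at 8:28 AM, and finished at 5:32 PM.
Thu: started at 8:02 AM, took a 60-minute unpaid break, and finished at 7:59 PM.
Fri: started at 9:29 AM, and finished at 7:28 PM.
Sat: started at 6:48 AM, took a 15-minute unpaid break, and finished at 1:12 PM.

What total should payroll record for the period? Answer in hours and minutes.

46 h 22 min

Tue: 9:08 AM–7:41 PM = 10 h 33 min; less 20 min break → 10 h 13 min
Wed: 8:28 AM–5:32 PM = 9 h 4 min
Thu: 8:02 AM–7:59 PM = 11 h 57 min; less 60 min break → 10 h 57 min
Fri: 9:29 AM–7:28 PM = 9 h 59 min
Sat: 6:48 AM–1:12 PM = 6 h 24 min; less 15 min break → 6 h 9 min
Total: 10 h 13 min + 9 h 4 min + 10 h 57 min + 9 h 59 min + 6 h 9 min = 46 h 22 min.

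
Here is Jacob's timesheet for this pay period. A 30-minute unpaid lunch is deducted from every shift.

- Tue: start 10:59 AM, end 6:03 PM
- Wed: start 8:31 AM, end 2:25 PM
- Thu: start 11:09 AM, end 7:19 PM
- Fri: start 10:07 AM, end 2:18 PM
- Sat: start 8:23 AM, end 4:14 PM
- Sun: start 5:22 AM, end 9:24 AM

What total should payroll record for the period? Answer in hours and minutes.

Tue: 10:59 AM–6:03 PM = 7 h 4 min; less 30 min break → 6 h 34 min
Wed: 8:31 AM–2:25 PM = 5 h 54 min; less 30 min break → 5 h 24 min
Thu: 11:09 AM–7:19 PM = 8 h 10 min; less 30 min break → 7 h 40 min
Fri: 10:07 AM–2:18 PM = 4 h 11 min; less 30 min break → 3 h 41 min
Sat: 8:23 AM–4:14 PM = 7 h 51 min; less 30 min break → 7 h 21 min
Sun: 5:22 AM–9:24 AM = 4 h 2 min; less 30 min break → 3 h 32 min
Total: 6 h 34 min + 5 h 24 min + 7 h 40 min + 3 h 41 min + 7 h 21 min + 3 h 32 min = 34 h 12 min.

34 h 12 min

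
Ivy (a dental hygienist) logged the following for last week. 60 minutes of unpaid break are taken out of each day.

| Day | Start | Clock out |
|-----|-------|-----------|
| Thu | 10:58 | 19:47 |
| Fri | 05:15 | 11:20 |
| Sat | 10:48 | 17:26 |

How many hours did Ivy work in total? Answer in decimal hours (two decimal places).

18.53 hours

Thu: 10:58–19:47 = 8 h 49 min; less 60 min break → 7 h 49 min
Fri: 05:15–11:20 = 6 h 5 min; less 60 min break → 5 h 5 min
Sat: 10:48–17:26 = 6 h 38 min; less 60 min break → 5 h 38 min
Total: 7 h 49 min + 5 h 5 min + 5 h 38 min = 18 h 32 min.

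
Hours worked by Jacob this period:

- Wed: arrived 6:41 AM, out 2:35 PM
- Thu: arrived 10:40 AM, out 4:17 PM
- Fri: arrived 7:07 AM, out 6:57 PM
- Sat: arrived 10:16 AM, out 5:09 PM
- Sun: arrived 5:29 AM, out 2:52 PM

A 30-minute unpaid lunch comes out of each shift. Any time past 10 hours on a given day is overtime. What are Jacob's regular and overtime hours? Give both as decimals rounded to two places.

Regular 37.78 hours, overtime 1.33 hours

Wed: 6:41 AM–2:35 PM = 7 h 54 min; less 30 min break → 7 h 24 min
Thu: 10:40 AM–4:17 PM = 5 h 37 min; less 30 min break → 5 h 7 min
Fri: 7:07 AM–6:57 PM = 11 h 50 min; less 30 min break → 11 h 20 min
Sat: 10:16 AM–5:09 PM = 6 h 53 min; less 30 min break → 6 h 23 min
Sun: 5:29 AM–2:52 PM = 9 h 23 min; less 30 min break → 8 h 53 min
Wed reg 7 h 24 min / OT 0 h 0 min; Thu reg 5 h 7 min / OT 0 h 0 min; Fri reg 10 h 0 min / OT 1 h 20 min; Sat reg 6 h 23 min / OT 0 h 0 min; Sun reg 8 h 53 min / OT 0 h 0 min.
Totals: regular 37 h 47 min, overtime 1 h 20 min.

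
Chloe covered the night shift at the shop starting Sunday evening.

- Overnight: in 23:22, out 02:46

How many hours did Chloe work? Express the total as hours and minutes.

3 h 24 min

Overnight: 23:22 → midnight = 0 h 38 min; midnight → 02:46 = 2 h 46 min; span 3 h 24 min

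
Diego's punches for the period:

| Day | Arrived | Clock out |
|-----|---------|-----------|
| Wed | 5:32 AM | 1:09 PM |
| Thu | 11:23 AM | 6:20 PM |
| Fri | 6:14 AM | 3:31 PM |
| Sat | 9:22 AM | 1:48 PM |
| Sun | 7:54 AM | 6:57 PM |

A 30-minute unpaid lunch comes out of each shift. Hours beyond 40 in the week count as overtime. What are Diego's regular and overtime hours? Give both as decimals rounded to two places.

Regular 36.83 hours, overtime 0.00 hours

Wed: 5:32 AM–1:09 PM = 7 h 37 min; less 30 min break → 7 h 7 min
Thu: 11:23 AM–6:20 PM = 6 h 57 min; less 30 min break → 6 h 27 min
Fri: 6:14 AM–3:31 PM = 9 h 17 min; less 30 min break → 8 h 47 min
Sat: 9:22 AM–1:48 PM = 4 h 26 min; less 30 min break → 3 h 56 min
Sun: 7:54 AM–6:57 PM = 11 h 3 min; less 30 min break → 10 h 33 min
Total worked: 36 h 50 min = 36.83 h.
Threshold 40 h → overtime 0 h 0 min, regular 36 h 50 min.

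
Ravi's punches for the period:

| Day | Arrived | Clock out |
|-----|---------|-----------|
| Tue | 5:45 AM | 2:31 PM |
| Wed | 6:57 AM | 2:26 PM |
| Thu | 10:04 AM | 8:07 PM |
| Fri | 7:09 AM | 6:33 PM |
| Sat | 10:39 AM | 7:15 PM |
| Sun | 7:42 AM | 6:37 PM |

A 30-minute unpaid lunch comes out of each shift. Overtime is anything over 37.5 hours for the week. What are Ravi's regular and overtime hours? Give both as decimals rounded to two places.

Regular 37.50 hours, overtime 16.72 hours

Tue: 5:45 AM–2:31 PM = 8 h 46 min; less 30 min break → 8 h 16 min
Wed: 6:57 AM–2:26 PM = 7 h 29 min; less 30 min break → 6 h 59 min
Thu: 10:04 AM–8:07 PM = 10 h 3 min; less 30 min break → 9 h 33 min
Fri: 7:09 AM–6:33 PM = 11 h 24 min; less 30 min break → 10 h 54 min
Sat: 10:39 AM–7:15 PM = 8 h 36 min; less 30 min break → 8 h 6 min
Sun: 7:42 AM–6:37 PM = 10 h 55 min; less 30 min break → 10 h 25 min
Total worked: 54 h 13 min = 54.22 h.
Threshold 37.5 h → overtime 16 h 43 min, regular 37 h 30 min.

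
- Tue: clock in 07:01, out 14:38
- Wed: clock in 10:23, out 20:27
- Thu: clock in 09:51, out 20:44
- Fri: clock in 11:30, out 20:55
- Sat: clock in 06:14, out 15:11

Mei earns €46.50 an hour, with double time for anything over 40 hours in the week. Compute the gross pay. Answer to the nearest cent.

€2504.80

Tue: 07:01–14:38 = 7 h 37 min
Wed: 10:23–20:27 = 10 h 4 min
Thu: 09:51–20:44 = 10 h 53 min
Fri: 11:30–20:55 = 9 h 25 min
Sat: 06:14–15:11 = 8 h 57 min
Total worked: 46 h 56 min = 2816 min.
Regular 40 h 0 min = 2400 min at €46.50/h; overtime 6 h 56 min = 416 min at €93.00/h.
Pay = (2400 × €46.50 + 416 × €93.00) ÷ 60 = €2504.80.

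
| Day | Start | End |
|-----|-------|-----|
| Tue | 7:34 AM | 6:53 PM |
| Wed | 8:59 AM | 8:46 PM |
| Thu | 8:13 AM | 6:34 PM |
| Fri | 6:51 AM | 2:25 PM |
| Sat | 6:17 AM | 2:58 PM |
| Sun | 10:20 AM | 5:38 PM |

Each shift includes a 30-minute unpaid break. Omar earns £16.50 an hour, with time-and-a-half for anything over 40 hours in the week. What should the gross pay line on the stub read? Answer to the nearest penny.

£1006.50

Tue: 7:34 AM–6:53 PM = 11 h 19 min; less 30 min break → 10 h 49 min
Wed: 8:59 AM–8:46 PM = 11 h 47 min; less 30 min break → 11 h 17 min
Thu: 8:13 AM–6:34 PM = 10 h 21 min; less 30 min break → 9 h 51 min
Fri: 6:51 AM–2:25 PM = 7 h 34 min; less 30 min break → 7 h 4 min
Sat: 6:17 AM–2:58 PM = 8 h 41 min; less 30 min break → 8 h 11 min
Sun: 10:20 AM–5:38 PM = 7 h 18 min; less 30 min break → 6 h 48 min
Total worked: 54 h 0 min = 3240 min.
Regular 40 h 0 min = 2400 min at £16.50/h; overtime 14 h 0 min = 840 min at £24.75/h.
Pay = (2400 × £16.50 + 840 × £24.75) ÷ 60 = £1006.50.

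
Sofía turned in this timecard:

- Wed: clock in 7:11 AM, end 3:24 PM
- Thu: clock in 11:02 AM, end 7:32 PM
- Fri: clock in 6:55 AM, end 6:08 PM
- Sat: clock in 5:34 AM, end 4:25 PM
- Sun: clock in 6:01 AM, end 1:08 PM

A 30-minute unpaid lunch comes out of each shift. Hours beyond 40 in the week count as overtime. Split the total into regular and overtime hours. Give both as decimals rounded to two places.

Wed: 7:11 AM–3:24 PM = 8 h 13 min; less 30 min break → 7 h 43 min
Thu: 11:02 AM–7:32 PM = 8 h 30 min; less 30 min break → 8 h 0 min
Fri: 6:55 AM–6:08 PM = 11 h 13 min; less 30 min break → 10 h 43 min
Sat: 5:34 AM–4:25 PM = 10 h 51 min; less 30 min break → 10 h 21 min
Sun: 6:01 AM–1:08 PM = 7 h 7 min; less 30 min break → 6 h 37 min
Total worked: 43 h 24 min = 43.40 h.
Threshold 40 h → overtime 3 h 24 min, regular 40 h 0 min.

Regular 40.00 hours, overtime 3.40 hours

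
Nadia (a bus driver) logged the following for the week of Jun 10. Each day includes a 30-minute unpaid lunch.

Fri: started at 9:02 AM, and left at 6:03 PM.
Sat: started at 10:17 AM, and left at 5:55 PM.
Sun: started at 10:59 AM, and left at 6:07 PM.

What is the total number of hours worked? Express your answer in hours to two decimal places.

Fri: 9:02 AM–6:03 PM = 9 h 1 min; less 30 min break → 8 h 31 min
Sat: 10:17 AM–5:55 PM = 7 h 38 min; less 30 min break → 7 h 8 min
Sun: 10:59 AM–6:07 PM = 7 h 8 min; less 30 min break → 6 h 38 min
Total: 8 h 31 min + 7 h 8 min + 6 h 38 min = 22 h 17 min.

22.28 hours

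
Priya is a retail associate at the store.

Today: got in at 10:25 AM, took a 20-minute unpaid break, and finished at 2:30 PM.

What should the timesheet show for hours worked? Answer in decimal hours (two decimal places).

Today: 10:25 AM–2:30 PM = 4 h 5 min; less 20 min break → 3 h 45 min

3.75 hours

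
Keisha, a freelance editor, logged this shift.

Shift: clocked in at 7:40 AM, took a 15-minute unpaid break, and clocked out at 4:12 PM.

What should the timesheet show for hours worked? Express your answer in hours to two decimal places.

Shift: 7:40 AM–4:12 PM = 8 h 32 min; less 15 min break → 8 h 17 min

8.28 hours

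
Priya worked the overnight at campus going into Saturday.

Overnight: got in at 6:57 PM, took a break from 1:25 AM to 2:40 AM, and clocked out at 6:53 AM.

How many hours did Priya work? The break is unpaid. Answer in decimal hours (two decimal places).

Overnight: 6:57 PM → midnight = 5 h 3 min; midnight → 6:53 AM = 6 h 53 min; span 11 h 56 min; less 75 min break → 10 h 41 min

10.68 hours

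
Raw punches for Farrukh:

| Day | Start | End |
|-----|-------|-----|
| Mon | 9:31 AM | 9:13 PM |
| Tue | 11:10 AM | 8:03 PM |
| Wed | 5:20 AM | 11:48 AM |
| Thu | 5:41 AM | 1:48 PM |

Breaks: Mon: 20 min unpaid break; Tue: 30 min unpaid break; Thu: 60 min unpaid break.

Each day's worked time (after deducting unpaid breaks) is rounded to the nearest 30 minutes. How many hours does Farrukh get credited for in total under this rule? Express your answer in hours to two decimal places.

Mon: 9:31 AM–9:13 PM = 11 h 42 min − 20 min = 11 h 22 min → rounds to 11 h 30 min
Tue: 11:10 AM–8:03 PM = 8 h 53 min − 30 min = 8 h 23 min → rounds to 8 h 30 min
Wed: 5:20 AM–11:48 AM = 6 h 28 min → rounds to 6 h 30 min
Thu: 5:41 AM–1:48 PM = 8 h 7 min − 60 min = 7 h 7 min → rounds to 7 h 0 min
Total credited: 33 h 30 min.

33.50 hours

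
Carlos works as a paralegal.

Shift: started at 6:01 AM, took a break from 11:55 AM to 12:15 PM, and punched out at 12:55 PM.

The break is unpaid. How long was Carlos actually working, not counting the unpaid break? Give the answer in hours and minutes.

6 h 34 min

Shift: 6:01 AM–12:55 PM = 6 h 54 min; less 20 min break → 6 h 34 min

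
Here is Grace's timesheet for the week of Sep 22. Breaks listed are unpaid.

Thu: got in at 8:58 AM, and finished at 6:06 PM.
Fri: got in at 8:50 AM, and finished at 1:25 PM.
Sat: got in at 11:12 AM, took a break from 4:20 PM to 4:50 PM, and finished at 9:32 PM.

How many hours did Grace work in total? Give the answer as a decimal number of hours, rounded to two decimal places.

23.55 hours

Thu: 8:58 AM–6:06 PM = 9 h 8 min
Fri: 8:50 AM–1:25 PM = 4 h 35 min
Sat: 11:12 AM–9:32 PM = 10 h 20 min; less 30 min break → 9 h 50 min
Total: 9 h 8 min + 4 h 35 min + 9 h 50 min = 23 h 33 min.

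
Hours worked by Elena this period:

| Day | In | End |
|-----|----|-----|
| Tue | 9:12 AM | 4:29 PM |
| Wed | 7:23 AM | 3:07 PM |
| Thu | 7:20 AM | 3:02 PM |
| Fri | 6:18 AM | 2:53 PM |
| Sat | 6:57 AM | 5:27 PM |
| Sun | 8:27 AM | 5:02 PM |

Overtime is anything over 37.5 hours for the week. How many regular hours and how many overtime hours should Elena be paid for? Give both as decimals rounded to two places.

Tue: 9:12 AM–4:29 PM = 7 h 17 min
Wed: 7:23 AM–3:07 PM = 7 h 44 min
Thu: 7:20 AM–3:02 PM = 7 h 42 min
Fri: 6:18 AM–2:53 PM = 8 h 35 min
Sat: 6:57 AM–5:27 PM = 10 h 30 min
Sun: 8:27 AM–5:02 PM = 8 h 35 min
Total worked: 50 h 23 min = 50.38 h.
Threshold 37.5 h → overtime 12 h 53 min, regular 37 h 30 min.

Regular 37.50 hours, overtime 12.88 hours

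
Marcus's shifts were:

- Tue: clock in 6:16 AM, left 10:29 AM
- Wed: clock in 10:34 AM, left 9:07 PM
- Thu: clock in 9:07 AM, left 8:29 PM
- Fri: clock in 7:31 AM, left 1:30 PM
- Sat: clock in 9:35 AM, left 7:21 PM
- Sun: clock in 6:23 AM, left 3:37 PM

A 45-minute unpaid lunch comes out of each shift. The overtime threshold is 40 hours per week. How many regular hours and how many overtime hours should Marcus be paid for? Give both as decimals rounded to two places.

Tue: 6:16 AM–10:29 AM = 4 h 13 min; less 45 min break → 3 h 28 min
Wed: 10:34 AM–9:07 PM = 10 h 33 min; less 45 min break → 9 h 48 min
Thu: 9:07 AM–8:29 PM = 11 h 22 min; less 45 min break → 10 h 37 min
Fri: 7:31 AM–1:30 PM = 5 h 59 min; less 45 min break → 5 h 14 min
Sat: 9:35 AM–7:21 PM = 9 h 46 min; less 45 min break → 9 h 1 min
Sun: 6:23 AM–3:37 PM = 9 h 14 min; less 45 min break → 8 h 29 min
Total worked: 46 h 37 min = 46.62 h.
Threshold 40 h → overtime 6 h 37 min, regular 40 h 0 min.

Regular 40.00 hours, overtime 6.62 hours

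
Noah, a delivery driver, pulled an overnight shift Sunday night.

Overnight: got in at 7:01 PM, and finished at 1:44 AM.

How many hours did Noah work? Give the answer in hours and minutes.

6 h 43 min

Overnight: 7:01 PM → midnight = 4 h 59 min; midnight → 1:44 AM = 1 h 44 min; span 6 h 43 min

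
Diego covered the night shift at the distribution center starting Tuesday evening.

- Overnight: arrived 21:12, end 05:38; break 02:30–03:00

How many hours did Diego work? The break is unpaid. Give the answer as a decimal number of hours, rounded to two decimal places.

7.93 hours

Overnight: 21:12 → midnight = 2 h 48 min; midnight → 05:38 = 5 h 38 min; span 8 h 26 min; less 30 min break → 7 h 56 min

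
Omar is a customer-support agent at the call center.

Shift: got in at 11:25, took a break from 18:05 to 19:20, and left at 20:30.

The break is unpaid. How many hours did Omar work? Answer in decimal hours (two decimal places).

7.83 hours

Shift: 11:25–20:30 = 9 h 5 min; less 75 min break → 7 h 50 min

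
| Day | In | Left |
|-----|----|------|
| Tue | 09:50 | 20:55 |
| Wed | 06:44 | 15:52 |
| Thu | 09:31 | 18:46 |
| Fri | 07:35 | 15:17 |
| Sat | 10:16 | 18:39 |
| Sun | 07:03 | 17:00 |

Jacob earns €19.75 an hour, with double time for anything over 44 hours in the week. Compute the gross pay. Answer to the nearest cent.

Tue: 09:50–20:55 = 11 h 5 min
Wed: 06:44–15:52 = 9 h 8 min
Thu: 09:31–18:46 = 9 h 15 min
Fri: 07:35–15:17 = 7 h 42 min
Sat: 10:16–18:39 = 8 h 23 min
Sun: 07:03–17:00 = 9 h 57 min
Total worked: 55 h 30 min = 3330 min.
Regular 44 h 0 min = 2640 min at €19.75/h; overtime 11 h 30 min = 690 min at €39.50/h.
Pay = (2640 × €19.75 + 690 × €39.50) ÷ 60 = €1323.25.

€1323.25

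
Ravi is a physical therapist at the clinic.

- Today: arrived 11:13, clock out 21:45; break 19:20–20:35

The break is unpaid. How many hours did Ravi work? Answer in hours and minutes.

Today: 11:13–21:45 = 10 h 32 min; less 75 min break → 9 h 17 min

9 h 17 min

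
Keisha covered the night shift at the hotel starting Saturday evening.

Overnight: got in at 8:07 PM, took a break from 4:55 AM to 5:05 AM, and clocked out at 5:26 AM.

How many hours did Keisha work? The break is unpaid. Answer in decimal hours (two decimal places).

Overnight: 8:07 PM → midnight = 3 h 53 min; midnight → 5:26 AM = 5 h 26 min; span 9 h 19 min; less 10 min break → 9 h 9 min

9.15 hours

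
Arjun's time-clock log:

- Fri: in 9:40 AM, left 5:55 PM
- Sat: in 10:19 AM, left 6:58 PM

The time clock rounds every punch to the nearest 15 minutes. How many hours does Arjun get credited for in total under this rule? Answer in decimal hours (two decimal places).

17.00 hours

Fri: in 9:40 AM→9:45 AM, out 5:55 PM→6:00 PM; 8 h 15 min
Sat: in 10:19 AM→10:15 AM, out 6:58 PM→7:00 PM; 8 h 45 min
Total credited: 17 h 0 min.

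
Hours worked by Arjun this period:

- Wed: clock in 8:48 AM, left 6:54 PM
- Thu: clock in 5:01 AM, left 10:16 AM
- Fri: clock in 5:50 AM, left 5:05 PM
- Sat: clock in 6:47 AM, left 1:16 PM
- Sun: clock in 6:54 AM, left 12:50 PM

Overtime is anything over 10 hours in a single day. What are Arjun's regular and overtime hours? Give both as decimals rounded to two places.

Wed: 8:48 AM–6:54 PM = 10 h 6 min
Thu: 5:01 AM–10:16 AM = 5 h 15 min
Fri: 5:50 AM–5:05 PM = 11 h 15 min
Sat: 6:47 AM–1:16 PM = 6 h 29 min
Sun: 6:54 AM–12:50 PM = 5 h 56 min
Wed reg 10 h 0 min / OT 0 h 6 min; Thu reg 5 h 15 min / OT 0 h 0 min; Fri reg 10 h 0 min / OT 1 h 15 min; Sat reg 6 h 29 min / OT 0 h 0 min; Sun reg 5 h 56 min / OT 0 h 0 min.
Totals: regular 37 h 40 min, overtime 1 h 21 min.

Regular 37.67 hours, overtime 1.35 hours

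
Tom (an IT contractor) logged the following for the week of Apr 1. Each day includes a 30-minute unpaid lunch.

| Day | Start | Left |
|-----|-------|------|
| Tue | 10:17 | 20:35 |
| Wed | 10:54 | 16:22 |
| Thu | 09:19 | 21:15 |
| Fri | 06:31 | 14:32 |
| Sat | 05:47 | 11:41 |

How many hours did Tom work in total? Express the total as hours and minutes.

39 h 7 min

Tue: 10:17–20:35 = 10 h 18 min; less 30 min break → 9 h 48 min
Wed: 10:54–16:22 = 5 h 28 min; less 30 min break → 4 h 58 min
Thu: 09:19–21:15 = 11 h 56 min; less 30 min break → 11 h 26 min
Fri: 06:31–14:32 = 8 h 1 min; less 30 min break → 7 h 31 min
Sat: 05:47–11:41 = 5 h 54 min; less 30 min break → 5 h 24 min
Total: 9 h 48 min + 4 h 58 min + 11 h 26 min + 7 h 31 min + 5 h 24 min = 39 h 7 min.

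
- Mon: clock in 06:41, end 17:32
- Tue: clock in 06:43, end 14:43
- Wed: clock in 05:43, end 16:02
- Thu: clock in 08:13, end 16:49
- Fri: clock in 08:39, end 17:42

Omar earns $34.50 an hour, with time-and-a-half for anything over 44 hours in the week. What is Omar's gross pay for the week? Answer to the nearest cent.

Mon: 06:41–17:32 = 10 h 51 min
Tue: 06:43–14:43 = 8 h 0 min
Wed: 05:43–16:02 = 10 h 19 min
Thu: 08:13–16:49 = 8 h 36 min
Fri: 08:39–17:42 = 9 h 3 min
Total worked: 46 h 49 min = 2809 min.
Regular 44 h 0 min = 2640 min at $34.50/h; overtime 2 h 49 min = 169 min at $51.75/h.
Pay = (2640 × $34.50 + 169 × $51.75) ÷ 60 = $1663.76.

$1663.76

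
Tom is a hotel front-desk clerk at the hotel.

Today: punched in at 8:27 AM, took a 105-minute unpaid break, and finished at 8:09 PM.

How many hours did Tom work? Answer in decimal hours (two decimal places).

Today: 8:27 AM–8:09 PM = 11 h 42 min; less 105 min break → 9 h 57 min

9.95 hours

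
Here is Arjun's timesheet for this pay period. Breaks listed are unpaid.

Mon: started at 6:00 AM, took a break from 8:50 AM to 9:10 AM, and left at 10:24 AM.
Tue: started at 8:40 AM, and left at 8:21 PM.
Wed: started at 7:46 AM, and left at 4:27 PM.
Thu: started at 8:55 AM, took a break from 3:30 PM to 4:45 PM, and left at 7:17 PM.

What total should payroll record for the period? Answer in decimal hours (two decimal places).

Mon: 6:00 AM–10:24 AM = 4 h 24 min; less 20 min break → 4 h 4 min
Tue: 8:40 AM–8:21 PM = 11 h 41 min
Wed: 7:46 AM–4:27 PM = 8 h 41 min
Thu: 8:55 AM–7:17 PM = 10 h 22 min; less 75 min break → 9 h 7 min
Total: 4 h 4 min + 11 h 41 min + 8 h 41 min + 9 h 7 min = 33 h 33 min.

33.55 hours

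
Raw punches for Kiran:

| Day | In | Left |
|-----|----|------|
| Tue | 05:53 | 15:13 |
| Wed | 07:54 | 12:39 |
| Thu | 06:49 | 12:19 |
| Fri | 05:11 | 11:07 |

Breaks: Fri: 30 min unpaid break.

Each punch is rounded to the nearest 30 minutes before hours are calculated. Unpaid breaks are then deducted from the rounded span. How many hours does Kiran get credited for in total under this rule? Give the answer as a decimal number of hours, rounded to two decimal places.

Tue: in 05:53→06:00, out 15:13→15:00; 9 h 0 min
Wed: in 07:54→08:00, out 12:39→12:30; 4 h 30 min
Thu: in 06:49→07:00, out 12:19→12:30; 5 h 30 min
Fri: in 05:11→05:00, out 11:07→11:00; 6 h 0 min − 30 min = 5 h 30 min
Total credited: 24 h 30 min.

24.50 hours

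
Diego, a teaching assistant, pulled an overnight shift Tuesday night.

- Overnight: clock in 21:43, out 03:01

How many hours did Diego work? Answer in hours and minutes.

5 h 18 min

Overnight: 21:43 → midnight = 2 h 17 min; midnight → 03:01 = 3 h 1 min; span 5 h 18 min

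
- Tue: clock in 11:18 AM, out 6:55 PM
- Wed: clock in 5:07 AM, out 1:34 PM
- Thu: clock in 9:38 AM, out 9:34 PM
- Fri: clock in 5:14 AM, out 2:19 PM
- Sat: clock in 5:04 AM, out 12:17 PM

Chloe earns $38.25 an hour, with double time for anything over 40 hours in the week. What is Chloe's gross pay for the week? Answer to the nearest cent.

$1858.95

Tue: 11:18 AM–6:55 PM = 7 h 37 min
Wed: 5:07 AM–1:34 PM = 8 h 27 min
Thu: 9:38 AM–9:34 PM = 11 h 56 min
Fri: 5:14 AM–2:19 PM = 9 h 5 min
Sat: 5:04 AM–12:17 PM = 7 h 13 min
Total worked: 44 h 18 min = 2658 min.
Regular 40 h 0 min = 2400 min at $38.25/h; overtime 4 h 18 min = 258 min at $76.50/h.
Pay = (2400 × $38.25 + 258 × $76.50) ÷ 60 = $1858.95.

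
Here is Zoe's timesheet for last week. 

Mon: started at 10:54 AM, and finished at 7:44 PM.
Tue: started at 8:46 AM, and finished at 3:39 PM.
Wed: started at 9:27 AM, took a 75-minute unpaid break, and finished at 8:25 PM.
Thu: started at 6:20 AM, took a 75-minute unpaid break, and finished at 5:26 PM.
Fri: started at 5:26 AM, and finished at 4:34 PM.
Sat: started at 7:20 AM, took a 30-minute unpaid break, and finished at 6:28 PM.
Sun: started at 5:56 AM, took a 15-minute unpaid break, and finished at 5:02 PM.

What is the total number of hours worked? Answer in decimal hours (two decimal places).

Mon: 10:54 AM–7:44 PM = 8 h 50 min
Tue: 8:46 AM–3:39 PM = 6 h 53 min
Wed: 9:27 AM–8:25 PM = 10 h 58 min; less 75 min break → 9 h 43 min
Thu: 6:20 AM–5:26 PM = 11 h 6 min; less 75 min break → 9 h 51 min
Fri: 5:26 AM–4:34 PM = 11 h 8 min
Sat: 7:20 AM–6:28 PM = 11 h 8 min; less 30 min break → 10 h 38 min
Sun: 5:56 AM–5:02 PM = 11 h 6 min; less 15 min break → 10 h 51 min
Total: 8 h 50 min + 6 h 53 min + 9 h 43 min + 9 h 51 min + 11 h 8 min + 10 h 38 min + 10 h 51 min = 67 h 54 min.

67.90 hours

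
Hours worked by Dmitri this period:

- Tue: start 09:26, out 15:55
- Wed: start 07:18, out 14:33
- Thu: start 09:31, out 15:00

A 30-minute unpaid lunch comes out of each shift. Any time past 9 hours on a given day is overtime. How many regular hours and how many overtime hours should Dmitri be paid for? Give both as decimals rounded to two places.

Tue: 09:26–15:55 = 6 h 29 min; less 30 min break → 5 h 59 min
Wed: 07:18–14:33 = 7 h 15 min; less 30 min break → 6 h 45 min
Thu: 09:31–15:00 = 5 h 29 min; less 30 min break → 4 h 59 min
Tue reg 5 h 59 min / OT 0 h 0 min; Wed reg 6 h 45 min / OT 0 h 0 min; Thu reg 4 h 59 min / OT 0 h 0 min.
Totals: regular 17 h 43 min, overtime 0 h 0 min.

Regular 17.72 hours, overtime 0.00 hours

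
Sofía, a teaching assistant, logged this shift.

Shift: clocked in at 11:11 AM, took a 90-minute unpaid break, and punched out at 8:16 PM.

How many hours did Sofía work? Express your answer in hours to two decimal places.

7.58 hours

Shift: 11:11 AM–8:16 PM = 9 h 5 min; less 90 min break → 7 h 35 min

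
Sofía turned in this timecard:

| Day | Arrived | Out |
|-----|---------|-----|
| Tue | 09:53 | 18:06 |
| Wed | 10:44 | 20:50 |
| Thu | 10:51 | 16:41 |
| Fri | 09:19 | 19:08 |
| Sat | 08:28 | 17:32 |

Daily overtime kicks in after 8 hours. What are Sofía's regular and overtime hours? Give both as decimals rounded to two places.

Tue: 09:53–18:06 = 8 h 13 min
Wed: 10:44–20:50 = 10 h 6 min
Thu: 10:51–16:41 = 5 h 50 min
Fri: 09:19–19:08 = 9 h 49 min
Sat: 08:28–17:32 = 9 h 4 min
Tue reg 8 h 0 min / OT 0 h 13 min; Wed reg 8 h 0 min / OT 2 h 6 min; Thu reg 5 h 50 min / OT 0 h 0 min; Fri reg 8 h 0 min / OT 1 h 49 min; Sat reg 8 h 0 min / OT 1 h 4 min.
Totals: regular 37 h 50 min, overtime 5 h 12 min.

Regular 37.83 hours, overtime 5.20 hours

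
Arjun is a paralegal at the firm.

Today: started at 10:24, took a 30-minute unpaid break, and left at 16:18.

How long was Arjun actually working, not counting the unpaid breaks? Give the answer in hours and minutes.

5 h 24 min

Today: 10:24–16:18 = 5 h 54 min; less 30 min break → 5 h 24 min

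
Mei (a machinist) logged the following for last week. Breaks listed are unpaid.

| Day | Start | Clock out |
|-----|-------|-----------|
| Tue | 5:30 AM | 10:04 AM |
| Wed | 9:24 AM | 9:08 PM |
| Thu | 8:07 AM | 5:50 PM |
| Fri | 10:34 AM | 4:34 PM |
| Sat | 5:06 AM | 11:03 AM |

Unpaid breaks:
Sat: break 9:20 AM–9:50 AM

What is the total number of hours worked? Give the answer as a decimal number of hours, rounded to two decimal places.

Tue: 5:30 AM–10:04 AM = 4 h 34 min
Wed: 9:24 AM–9:08 PM = 11 h 44 min
Thu: 8:07 AM–5:50 PM = 9 h 43 min
Fri: 10:34 AM–4:34 PM = 6 h 0 min
Sat: 5:06 AM–11:03 AM = 5 h 57 min; less 30 min break → 5 h 27 min
Total: 4 h 34 min + 11 h 44 min + 9 h 43 min + 6 h 0 min + 5 h 27 min = 37 h 28 min.

37.47 hours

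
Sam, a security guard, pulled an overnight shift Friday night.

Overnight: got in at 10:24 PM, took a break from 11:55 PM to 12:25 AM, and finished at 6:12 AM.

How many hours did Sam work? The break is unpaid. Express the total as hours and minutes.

Overnight: 10:24 PM → midnight = 1 h 36 min; midnight → 6:12 AM = 6 h 12 min; span 7 h 48 min; less 30 min break → 7 h 18 min

7 h 18 min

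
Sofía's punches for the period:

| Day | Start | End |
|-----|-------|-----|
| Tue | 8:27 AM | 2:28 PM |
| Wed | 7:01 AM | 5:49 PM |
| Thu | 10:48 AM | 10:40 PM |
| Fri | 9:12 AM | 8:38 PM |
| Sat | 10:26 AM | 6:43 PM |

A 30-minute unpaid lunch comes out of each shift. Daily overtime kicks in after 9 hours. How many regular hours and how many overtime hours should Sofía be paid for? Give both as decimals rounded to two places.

Regular 40.30 hours, overtime 5.60 hours

Tue: 8:27 AM–2:28 PM = 6 h 1 min; less 30 min break → 5 h 31 min
Wed: 7:01 AM–5:49 PM = 10 h 48 min; less 30 min break → 10 h 18 min
Thu: 10:48 AM–10:40 PM = 11 h 52 min; less 30 min break → 11 h 22 min
Fri: 9:12 AM–8:38 PM = 11 h 26 min; less 30 min break → 10 h 56 min
Sat: 10:26 AM–6:43 PM = 8 h 17 min; less 30 min break → 7 h 47 min
Tue reg 5 h 31 min / OT 0 h 0 min; Wed reg 9 h 0 min / OT 1 h 18 min; Thu reg 9 h 0 min / OT 2 h 22 min; Fri reg 9 h 0 min / OT 1 h 56 min; Sat reg 7 h 47 min / OT 0 h 0 min.
Totals: regular 40 h 18 min, overtime 5 h 36 min.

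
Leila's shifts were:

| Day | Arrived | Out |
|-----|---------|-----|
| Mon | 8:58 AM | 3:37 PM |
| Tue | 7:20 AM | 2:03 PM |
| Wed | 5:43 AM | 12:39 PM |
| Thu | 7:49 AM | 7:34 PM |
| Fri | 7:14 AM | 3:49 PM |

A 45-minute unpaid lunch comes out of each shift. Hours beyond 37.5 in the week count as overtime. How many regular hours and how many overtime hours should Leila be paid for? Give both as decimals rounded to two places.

Regular 36.88 hours, overtime 0.00 hours

Mon: 8:58 AM–3:37 PM = 6 h 39 min; less 45 min break → 5 h 54 min
Tue: 7:20 AM–2:03 PM = 6 h 43 min; less 45 min break → 5 h 58 min
Wed: 5:43 AM–12:39 PM = 6 h 56 min; less 45 min break → 6 h 11 min
Thu: 7:49 AM–7:34 PM = 11 h 45 min; less 45 min break → 11 h 0 min
Fri: 7:14 AM–3:49 PM = 8 h 35 min; less 45 min break → 7 h 50 min
Total worked: 36 h 53 min = 36.88 h.
Threshold 37.5 h → overtime 0 h 0 min, regular 36 h 53 min.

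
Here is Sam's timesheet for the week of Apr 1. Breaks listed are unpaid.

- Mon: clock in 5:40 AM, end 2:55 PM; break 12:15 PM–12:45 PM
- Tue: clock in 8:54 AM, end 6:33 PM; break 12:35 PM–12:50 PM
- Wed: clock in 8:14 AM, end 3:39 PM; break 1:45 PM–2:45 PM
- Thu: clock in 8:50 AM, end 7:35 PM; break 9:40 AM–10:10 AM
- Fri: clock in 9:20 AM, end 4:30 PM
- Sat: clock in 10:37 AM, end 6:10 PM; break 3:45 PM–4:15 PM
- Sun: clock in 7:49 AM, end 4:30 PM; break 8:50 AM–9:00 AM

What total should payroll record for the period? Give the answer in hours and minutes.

57 h 33 min

Mon: 5:40 AM–2:55 PM = 9 h 15 min; less 30 min break → 8 h 45 min
Tue: 8:54 AM–6:33 PM = 9 h 39 min; less 15 min break → 9 h 24 min
Wed: 8:14 AM–3:39 PM = 7 h 25 min; less 60 min break → 6 h 25 min
Thu: 8:50 AM–7:35 PM = 10 h 45 min; less 30 min break → 10 h 15 min
Fri: 9:20 AM–4:30 PM = 7 h 10 min
Sat: 10:37 AM–6:10 PM = 7 h 33 min; less 30 min break → 7 h 3 min
Sun: 7:49 AM–4:30 PM = 8 h 41 min; less 10 min break → 8 h 31 min
Total: 8 h 45 min + 9 h 24 min + 6 h 25 min + 10 h 15 min + 7 h 10 min + 7 h 3 min + 8 h 31 min = 57 h 33 min.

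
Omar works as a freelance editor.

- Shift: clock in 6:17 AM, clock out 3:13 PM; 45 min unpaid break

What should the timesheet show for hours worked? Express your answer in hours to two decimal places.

Shift: 6:17 AM–3:13 PM = 8 h 56 min; less 45 min break → 8 h 11 min

8.18 hours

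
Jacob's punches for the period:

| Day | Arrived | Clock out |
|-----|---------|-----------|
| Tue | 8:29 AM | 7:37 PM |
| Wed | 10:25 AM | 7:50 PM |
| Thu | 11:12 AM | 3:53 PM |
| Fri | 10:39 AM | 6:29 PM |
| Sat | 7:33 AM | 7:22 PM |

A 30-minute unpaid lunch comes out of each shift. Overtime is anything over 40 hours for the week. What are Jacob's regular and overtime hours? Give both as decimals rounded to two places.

Tue: 8:29 AM–7:37 PM = 11 h 8 min; less 30 min break → 10 h 38 min
Wed: 10:25 AM–7:50 PM = 9 h 25 min; less 30 min break → 8 h 55 min
Thu: 11:12 AM–3:53 PM = 4 h 41 min; less 30 min break → 4 h 11 min
Fri: 10:39 AM–6:29 PM = 7 h 50 min; less 30 min break → 7 h 20 min
Sat: 7:33 AM–7:22 PM = 11 h 49 min; less 30 min break → 11 h 19 min
Total worked: 42 h 23 min = 42.38 h.
Threshold 40 h → overtime 2 h 23 min, regular 40 h 0 min.

Regular 40.00 hours, overtime 2.38 hours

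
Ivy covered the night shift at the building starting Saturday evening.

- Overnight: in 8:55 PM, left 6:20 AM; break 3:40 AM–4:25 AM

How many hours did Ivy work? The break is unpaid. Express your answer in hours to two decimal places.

Overnight: 8:55 PM → midnight = 3 h 5 min; midnight → 6:20 AM = 6 h 20 min; span 9 h 25 min; less 45 min break → 8 h 40 min

8.67 hours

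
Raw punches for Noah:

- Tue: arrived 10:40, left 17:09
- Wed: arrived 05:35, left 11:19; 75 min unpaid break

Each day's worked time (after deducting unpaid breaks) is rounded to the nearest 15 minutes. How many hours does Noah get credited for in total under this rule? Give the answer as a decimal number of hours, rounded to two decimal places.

11.00 hours

Tue: 10:40–17:09 = 6 h 29 min → rounds to 6 h 30 min
Wed: 05:35–11:19 = 5 h 44 min − 75 min = 4 h 29 min → rounds to 4 h 30 min
Total credited: 11 h 0 min.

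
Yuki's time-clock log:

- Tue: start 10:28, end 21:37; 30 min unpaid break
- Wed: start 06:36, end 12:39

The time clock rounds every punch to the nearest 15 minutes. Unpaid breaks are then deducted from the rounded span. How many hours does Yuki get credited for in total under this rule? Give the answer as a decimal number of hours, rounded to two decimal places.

16.75 hours

Tue: in 10:28→10:30, out 21:37→21:30; 11 h 0 min − 30 min = 10 h 30 min
Wed: in 06:36→06:30, out 12:39→12:45; 6 h 15 min
Total credited: 16 h 45 min.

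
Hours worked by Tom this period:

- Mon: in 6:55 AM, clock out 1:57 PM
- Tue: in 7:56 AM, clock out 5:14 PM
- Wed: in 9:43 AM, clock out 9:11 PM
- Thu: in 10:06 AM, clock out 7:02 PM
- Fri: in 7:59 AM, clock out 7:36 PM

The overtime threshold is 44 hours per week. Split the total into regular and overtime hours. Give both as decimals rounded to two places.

Mon: 6:55 AM–1:57 PM = 7 h 2 min
Tue: 7:56 AM–5:14 PM = 9 h 18 min
Wed: 9:43 AM–9:11 PM = 11 h 28 min
Thu: 10:06 AM–7:02 PM = 8 h 56 min
Fri: 7:59 AM–7:36 PM = 11 h 37 min
Total worked: 48 h 21 min = 48.35 h.
Threshold 44 h → overtime 4 h 21 min, regular 44 h 0 min.

Regular 44.00 hours, overtime 4.35 hours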